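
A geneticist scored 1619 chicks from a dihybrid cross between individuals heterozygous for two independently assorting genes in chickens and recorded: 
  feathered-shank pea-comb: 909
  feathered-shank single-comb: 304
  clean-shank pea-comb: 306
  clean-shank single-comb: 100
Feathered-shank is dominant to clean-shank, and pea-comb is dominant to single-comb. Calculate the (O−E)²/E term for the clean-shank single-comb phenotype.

A dihybrid F₂ with independent assortment and complete dominance at both loci gives a 9:3:3:1 phenotypic ratio.
The 9:3:3:1 ratio has 16 parts, so with N = 1619 the expected counts are:
  feathered-shank pea-comb: 1619 × 9/16 = 910.6875
  feathered-shank single-comb: 1619 × 3/16 = 303.5625
  clean-shank pea-comb: 1619 × 3/16 = 303.5625
  clean-shank single-comb: 1619 × 1/16 = 101.1875
Contribution of clean-shank single-comb: (100 − 101.1875)² / 101.1875 = 0.0139

0.014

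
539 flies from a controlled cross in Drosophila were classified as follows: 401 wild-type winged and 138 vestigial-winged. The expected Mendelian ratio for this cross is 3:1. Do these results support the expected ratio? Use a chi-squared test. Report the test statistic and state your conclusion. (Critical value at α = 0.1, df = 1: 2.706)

0.105; consistent

Total ratio parts = 4. Expected numbers out of 539:
  wild-type winged: 539 × 3/4 = 404.25
  vestigial-winged: 539 × 1/4 = 134.75
χ² = Σ (O − E)² / E
  wild-type winged: (401 − 404.25)² / 404.25 = 0.0261
  vestigial-winged: (138 − 134.75)² / 134.75 = 0.0784
χ² = 0.0261 + 0.0784 = 0.1045 ≈ 0.105
Degrees of freedom = 2 − 1 = 1; critical value at α = 0.1 is 2.706.
Since 0.105 < 2.706, we fail to reject the null hypothesis — the data are consistent with the 3:1 ratio.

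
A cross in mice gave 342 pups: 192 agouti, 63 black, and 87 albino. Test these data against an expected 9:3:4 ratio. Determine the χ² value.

0.047

Under the 9:3:4 hypothesis (Σ ratio = 16, N = 342):
  agouti: 342 × 9/16 = 192.375
  black: 342 × 3/16 = 64.125
  albino: 342 × 4/16 = 85.5
χ² = Σ (O − E)² / E
  agouti: (192 − 192.375)² / 192.375 = 0.0007
  black: (63 − 64.125)² / 64.125 = 0.0197
  albino: (87 − 85.5)² / 85.5 = 0.0263
χ² = 0.0007 + 0.0197 + 0.0263 = 0.0467 ≈ 0.047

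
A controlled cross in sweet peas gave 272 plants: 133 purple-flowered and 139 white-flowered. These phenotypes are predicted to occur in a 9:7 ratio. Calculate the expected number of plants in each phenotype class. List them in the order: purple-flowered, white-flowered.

Expected counts for N = 272 under a 9:7 ratio (total parts = 16):
  purple-flowered: 272 × 9/16 = 153
  white-flowered: 272 × 7/16 = 119

153, 119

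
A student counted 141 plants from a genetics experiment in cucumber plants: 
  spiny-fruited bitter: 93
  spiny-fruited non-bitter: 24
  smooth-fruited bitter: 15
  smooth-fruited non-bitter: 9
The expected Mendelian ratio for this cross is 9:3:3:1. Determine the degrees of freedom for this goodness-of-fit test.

A goodness-of-fit test with 4 phenotype classes has df = 4 − 1 = 3.

3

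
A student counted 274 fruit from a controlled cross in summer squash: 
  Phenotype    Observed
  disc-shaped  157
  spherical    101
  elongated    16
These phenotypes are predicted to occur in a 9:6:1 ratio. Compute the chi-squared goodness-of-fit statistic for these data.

Under the 9:6:1 hypothesis (Σ ratio = 16, N = 274):
  disc-shaped: 274 × 9/16 = 154.125
  spherical: 274 × 6/16 = 102.75
  elongated: 274 × 1/16 = 17.125
χ² = Σ (O − E)² / E
  disc-shaped: (157 − 154.125)² / 154.125 = 0.0536
  spherical: (101 − 102.75)² / 102.75 = 0.0298
  elongated: (16 − 17.125)² / 17.125 = 0.0739
χ² = 0.0536 + 0.0298 + 0.0739 = 0.1573 ≈ 0.157

0.157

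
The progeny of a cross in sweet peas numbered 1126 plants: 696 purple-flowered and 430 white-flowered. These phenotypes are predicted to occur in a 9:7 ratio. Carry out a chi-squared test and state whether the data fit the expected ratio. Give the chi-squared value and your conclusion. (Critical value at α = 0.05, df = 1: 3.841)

Total ratio parts = 16. Expected numbers out of 1126:
  purple-flowered: 1126 × 9/16 = 633.375
  white-flowered: 1126 × 7/16 = 492.625
χ² = Σ (O − E)² / E
  purple-flowered: (696 − 633.375)² / 633.375 = 6.1921
  white-flowered: (430 − 492.625)² / 492.625 = 7.9612
χ² = 6.1921 + 7.9612 = 14.1533 ≈ 14.153
Degrees of freedom = 2 − 1 = 1; critical value at α = 0.05 is 3.841.
Since 14.153 > 3.841, we reject the null hypothesis — the data do not fit the 9:7 ratio.

14.153; not consistent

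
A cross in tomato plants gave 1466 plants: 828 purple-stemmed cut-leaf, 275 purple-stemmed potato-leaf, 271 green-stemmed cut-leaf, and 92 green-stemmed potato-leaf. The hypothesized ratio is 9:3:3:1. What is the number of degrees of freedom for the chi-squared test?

3

A goodness-of-fit test with 4 phenotype classes has df = 4 − 1 = 3.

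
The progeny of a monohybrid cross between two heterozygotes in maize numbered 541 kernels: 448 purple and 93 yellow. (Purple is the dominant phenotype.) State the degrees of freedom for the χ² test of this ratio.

For a monohybrid cross between heterozygotes with complete dominance, the expected phenotypic ratio is 3:1.
A goodness-of-fit test with 2 phenotype classes has df = 2 − 1 = 1.

1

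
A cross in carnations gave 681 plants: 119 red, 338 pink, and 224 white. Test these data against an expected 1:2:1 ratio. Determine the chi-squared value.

32.416

Under the 1:2:1 hypothesis (Σ ratio = 4, N = 681):
  red: 681 × 1/4 = 170.25
  pink: 681 × 2/4 = 340.5
  white: 681 × 1/4 = 170.25
χ² = Σ (O − E)² / E
  red: (119 − 170.25)² / 170.25 = 15.4277
  pink: (338 − 340.5)² / 340.5 = 0.0184
  white: (224 − 170.25)² / 170.25 = 16.9695
χ² = 15.4277 + 0.0184 + 16.9695 = 32.4156 ≈ 32.416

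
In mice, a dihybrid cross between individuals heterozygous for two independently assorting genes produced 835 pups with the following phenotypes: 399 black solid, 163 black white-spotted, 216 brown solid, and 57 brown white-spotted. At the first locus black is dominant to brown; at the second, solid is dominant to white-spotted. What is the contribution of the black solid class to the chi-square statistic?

A dihybrid F₂ with independent assortment and complete dominance at both loci gives a 9:3:3:1 phenotypic ratio.
The 9:3:3:1 ratio has 16 parts, so with N = 835 the expected counts are:
  black solid: 835 × 9/16 = 469.6875
  black white-spotted: 835 × 3/16 = 156.5625
  brown solid: 835 × 3/16 = 156.5625
  brown white-spotted: 835 × 1/16 = 52.1875
Contribution of black solid: (399 − 469.6875)² / 469.6875 = 10.6384

10.638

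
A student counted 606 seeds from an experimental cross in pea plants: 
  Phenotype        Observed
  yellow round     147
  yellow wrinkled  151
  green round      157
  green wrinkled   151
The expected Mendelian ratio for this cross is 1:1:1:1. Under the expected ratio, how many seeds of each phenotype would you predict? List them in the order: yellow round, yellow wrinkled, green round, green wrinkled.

Expected counts for N = 606 under a 1:1:1:1 ratio (total parts = 4):
  yellow round: 606 × 1/4 = 151.5
  yellow wrinkled: 606 × 1/4 = 151.5
  green round: 606 × 1/4 = 151.5
  green wrinkled: 606 × 1/4 = 151.5

151.5, 151.5, 151.5, 151.5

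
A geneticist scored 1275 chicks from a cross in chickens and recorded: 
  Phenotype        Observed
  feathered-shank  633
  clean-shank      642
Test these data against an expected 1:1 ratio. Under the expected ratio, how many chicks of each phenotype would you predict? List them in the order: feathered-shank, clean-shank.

Expected counts for N = 1275 under a 1:1 ratio (total parts = 2):
  feathered-shank: 1275 × 1/2 = 637.5
  clean-shank: 1275 × 1/2 = 637.5

637.5, 637.5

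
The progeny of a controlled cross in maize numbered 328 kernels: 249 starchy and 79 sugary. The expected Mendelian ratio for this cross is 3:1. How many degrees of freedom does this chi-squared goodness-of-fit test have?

1

A goodness-of-fit test with 2 phenotype classes has df = 2 − 1 = 1.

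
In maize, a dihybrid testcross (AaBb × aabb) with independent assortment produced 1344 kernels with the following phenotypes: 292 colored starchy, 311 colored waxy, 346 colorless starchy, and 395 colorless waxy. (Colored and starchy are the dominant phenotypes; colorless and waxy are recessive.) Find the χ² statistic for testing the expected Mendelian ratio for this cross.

18.280

A dihybrid testcross with independent assortment gives a 1:1:1:1 ratio.
Under the 1:1:1:1 hypothesis (Σ ratio = 4, N = 1344):
  colored starchy: 1344 × 1/4 = 336
  colored waxy: 1344 × 1/4 = 336
  colorless starchy: 1344 × 1/4 = 336
  colorless waxy: 1344 × 1/4 = 336
χ² = Σ (O − E)² / E
  colored starchy: (292 − 336)² / 336 = 5.7619
  colored waxy: (311 − 336)² / 336 = 1.8601
  colorless starchy: (346 − 336)² / 336 = 0.2976
  colorless waxy: (395 − 336)² / 336 = 10.3601
χ² = 5.7619 + 1.8601 + 0.2976 + 10.3601 = 18.2797 ≈ 18.280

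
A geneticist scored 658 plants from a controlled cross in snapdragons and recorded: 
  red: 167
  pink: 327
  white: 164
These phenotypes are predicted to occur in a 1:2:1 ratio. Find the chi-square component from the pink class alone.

Under the 1:2:1 hypothesis (Σ ratio = 4, N = 658):
  red: 658 × 1/4 = 164.5
  pink: 658 × 2/4 = 329
  white: 658 × 1/4 = 164.5
Contribution of pink: (327 − 329)² / 329 = 0.0122

0.012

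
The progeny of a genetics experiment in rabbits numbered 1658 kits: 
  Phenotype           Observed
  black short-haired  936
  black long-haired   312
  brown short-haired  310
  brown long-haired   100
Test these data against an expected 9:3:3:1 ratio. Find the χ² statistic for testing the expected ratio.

The 9:3:3:1 ratio has 16 parts, so with N = 1658 the expected counts are:
  black short-haired: 1658 × 9/16 = 932.625
  black long-haired: 1658 × 3/16 = 310.875
  brown short-haired: 1658 × 3/16 = 310.875
  brown long-haired: 1658 × 1/16 = 103.625
χ² = Σ (O − E)² / E
  black short-haired: (936 − 932.625)² / 932.625 = 0.0122
  black long-haired: (312 − 310.875)² / 310.875 = 0.0041
  brown short-haired: (310 − 310.875)² / 310.875 = 0.0025
  brown long-haired: (100 − 103.625)² / 103.625 = 0.1268
χ² = 0.0122 + 0.0041 + 0.0025 + 0.1268 = 0.1456 ≈ 0.146

0.146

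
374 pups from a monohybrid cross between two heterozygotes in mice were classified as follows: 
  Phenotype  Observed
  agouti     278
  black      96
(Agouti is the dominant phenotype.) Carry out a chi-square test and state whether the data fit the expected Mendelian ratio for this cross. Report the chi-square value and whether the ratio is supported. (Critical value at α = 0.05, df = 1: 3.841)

For a monohybrid cross between heterozygotes with complete dominance, the expected phenotypic ratio is 3:1.
Total ratio parts = 4. Expected numbers out of 374:
  agouti: 374 × 3/4 = 280.5
  black: 374 × 1/4 = 93.5
χ² = Σ (O − E)² / E
  agouti: (278 − 280.5)² / 280.5 = 0.0223
  black: (96 − 93.5)² / 93.5 = 0.0668
χ² = 0.0223 + 0.0668 = 0.0891 ≈ 0.089
Degrees of freedom = 2 − 1 = 1; critical value at α = 0.05 is 3.841.
Since 0.089 < 3.841, we fail to reject the null hypothesis — the data are consistent with the 3:1 ratio.

0.089; consistent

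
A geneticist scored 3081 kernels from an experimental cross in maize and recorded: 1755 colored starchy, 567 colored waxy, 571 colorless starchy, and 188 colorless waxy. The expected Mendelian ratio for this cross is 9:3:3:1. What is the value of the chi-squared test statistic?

Total ratio parts = 16. Expected numbers out of 3081:
  colored starchy: 3081 × 9/16 = 1733.0625
  colored waxy: 3081 × 3/16 = 577.6875
  colorless starchy: 3081 × 3/16 = 577.6875
  colorless waxy: 3081 × 1/16 = 192.5625
χ² = Σ (O − E)² / E
  colored starchy: (1755 − 1733.0625)² / 1733.0625 = 0.2777
  colored waxy: (567 − 577.6875)² / 577.6875 = 0.1977
  colorless starchy: (571 − 577.6875)² / 577.6875 = 0.0774
  colorless waxy: (188 − 192.5625)² / 192.5625 = 0.1081
χ² = 0.2777 + 0.1977 + 0.0774 + 0.1081 = 0.6609 ≈ 0.661

0.661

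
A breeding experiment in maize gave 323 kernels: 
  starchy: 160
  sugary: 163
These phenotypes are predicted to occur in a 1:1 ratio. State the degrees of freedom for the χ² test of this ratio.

A goodness-of-fit test with 2 phenotype classes has df = 2 − 1 = 1.

1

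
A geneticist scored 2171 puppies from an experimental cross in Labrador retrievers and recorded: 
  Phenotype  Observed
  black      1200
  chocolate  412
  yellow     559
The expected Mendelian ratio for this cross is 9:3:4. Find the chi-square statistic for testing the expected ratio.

0.914

Total ratio parts = 16. Expected numbers out of 2171:
  black: 2171 × 9/16 = 1221.1875
  chocolate: 2171 × 3/16 = 407.0625
  yellow: 2171 × 4/16 = 542.75
χ² = Σ (O − E)² / E
  black: (1200 − 1221.1875)² / 1221.1875 = 0.3676
  chocolate: (412 − 407.0625)² / 407.0625 = 0.0599
  yellow: (559 − 542.75)² / 542.75 = 0.4865
χ² = 0.3676 + 0.0599 + 0.4865 = 0.914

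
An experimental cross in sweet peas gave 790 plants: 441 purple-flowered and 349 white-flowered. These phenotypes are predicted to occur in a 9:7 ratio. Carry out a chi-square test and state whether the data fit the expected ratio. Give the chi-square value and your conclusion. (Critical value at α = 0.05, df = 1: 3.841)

The 9:7 ratio has 16 parts, so with N = 790 the expected counts are:
  purple-flowered: 790 × 9/16 = 444.375
  white-flowered: 790 × 7/16 = 345.625
χ² = Σ (O − E)² / E
  purple-flowered: (441 − 444.375)² / 444.375 = 0.0256
  white-flowered: (349 − 345.625)² / 345.625 = 0.0330
χ² = 0.0256 + 0.0330 = 0.0586 ≈ 0.059
Degrees of freedom = 2 − 1 = 1; critical value at α = 0.05 is 3.841.
Since 0.059 < 3.841, we fail to reject the null hypothesis — the data are consistent with the 9:7 ratio.

0.059; consistent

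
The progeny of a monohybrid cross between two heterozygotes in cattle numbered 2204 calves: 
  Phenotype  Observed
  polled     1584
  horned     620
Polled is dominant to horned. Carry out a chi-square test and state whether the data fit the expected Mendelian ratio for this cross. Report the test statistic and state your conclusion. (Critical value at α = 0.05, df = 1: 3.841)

For a monohybrid cross between heterozygotes with complete dominance, the expected phenotypic ratio is 3:1.
Under the 3:1 hypothesis (Σ ratio = 4, N = 2204):
  polled: 2204 × 3/4 = 1653
  horned: 2204 × 1/4 = 551
χ² = Σ (O − E)² / E
  polled: (1584 − 1653)² / 1653 = 2.8802
  horned: (620 − 551)² / 551 = 8.6407
χ² = 2.8802 + 8.6407 = 11.5209 ≈ 11.521
Degrees of freedom = 2 − 1 = 1; critical value at α = 0.05 is 3.841.
Since 11.521 > 3.841, we reject the null hypothesis — the data do not fit the 3:1 ratio.

11.521; not consistent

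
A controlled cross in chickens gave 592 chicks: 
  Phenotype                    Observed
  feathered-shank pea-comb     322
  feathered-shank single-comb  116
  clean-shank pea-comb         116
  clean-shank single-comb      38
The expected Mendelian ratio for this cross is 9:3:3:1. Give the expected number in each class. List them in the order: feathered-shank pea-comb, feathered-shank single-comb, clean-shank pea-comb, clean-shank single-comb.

Expected counts for N = 592 under a 9:3:3:1 ratio (total parts = 16):
  feathered-shank pea-comb: 592 × 9/16 = 333
  feathered-shank single-comb: 592 × 3/16 = 111
  clean-shank pea-comb: 592 × 3/16 = 111
  clean-shank single-comb: 592 × 1/16 = 37

333, 111, 111, 37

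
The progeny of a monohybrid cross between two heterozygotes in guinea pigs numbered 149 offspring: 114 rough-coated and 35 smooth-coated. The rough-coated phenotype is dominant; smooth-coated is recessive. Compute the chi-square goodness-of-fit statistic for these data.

0.181

For a monohybrid cross between heterozygotes with complete dominance, the expected phenotypic ratio is 3:1.
Under the 3:1 hypothesis (Σ ratio = 4, N = 149):
  rough-coated: 149 × 3/4 = 111.75
  smooth-coated: 149 × 1/4 = 37.25
χ² = Σ (O − E)² / E
  rough-coated: (114 − 111.75)² / 111.75 = 0.0453
  smooth-coated: (35 − 37.25)² / 37.25 = 0.1359
χ² = 0.0453 + 0.1359 = 0.1812 ≈ 0.181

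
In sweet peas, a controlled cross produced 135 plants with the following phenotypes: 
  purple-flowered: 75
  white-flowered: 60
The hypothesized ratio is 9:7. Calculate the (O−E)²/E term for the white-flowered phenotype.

The 9:7 ratio has 16 parts, so with N = 135 the expected counts are:
  purple-flowered: 135 × 9/16 = 75.9375
  white-flowered: 135 × 7/16 = 59.0625
Contribution of white-flowered: (60 − 59.0625)² / 59.0625 = 0.0149

0.015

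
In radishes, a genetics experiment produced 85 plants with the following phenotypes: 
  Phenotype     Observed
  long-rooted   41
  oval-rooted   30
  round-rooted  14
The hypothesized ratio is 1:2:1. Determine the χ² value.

24.506

The 1:2:1 ratio has 4 parts, so with N = 85 the expected counts are:
  long-rooted: 85 × 1/4 = 21.25
  oval-rooted: 85 × 2/4 = 42.5
  round-rooted: 85 × 1/4 = 21.25
χ² = Σ (O − E)² / E
  long-rooted: (41 − 21.25)² / 21.25 = 18.3559
  oval-rooted: (30 − 42.5)² / 42.5 = 3.6765
  round-rooted: (14 − 21.25)² / 21.25 = 2.4735
χ² = 18.3559 + 3.6765 + 2.4735 = 24.5059 ≈ 24.506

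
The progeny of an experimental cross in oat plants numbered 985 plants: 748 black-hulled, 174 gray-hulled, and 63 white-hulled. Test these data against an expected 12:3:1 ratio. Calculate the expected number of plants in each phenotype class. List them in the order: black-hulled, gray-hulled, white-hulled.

738.75, 184.6875, 61.5625

Total ratio parts = 16. Expected numbers out of 985:
  black-hulled: 985 × 12/16 = 738.75
  gray-hulled: 985 × 3/16 = 184.6875
  white-hulled: 985 × 1/16 = 61.5625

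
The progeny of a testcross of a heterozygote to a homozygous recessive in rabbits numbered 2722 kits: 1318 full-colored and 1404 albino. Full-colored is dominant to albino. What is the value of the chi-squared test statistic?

2.717

A testcross of a heterozygote (Aa × aa) gives a 1:1 phenotypic ratio.
Under the 1:1 hypothesis (Σ ratio = 2, N = 2722):
  full-colored: 2722 × 1/2 = 1361
  albino: 2722 × 1/2 = 1361
χ² = Σ (O − E)² / E
  full-colored: (1318 − 1361)² / 1361 = 1.3586
  albino: (1404 − 1361)² / 1361 = 1.3586
χ² = 1.3586 + 1.3586 = 2.7172 ≈ 2.717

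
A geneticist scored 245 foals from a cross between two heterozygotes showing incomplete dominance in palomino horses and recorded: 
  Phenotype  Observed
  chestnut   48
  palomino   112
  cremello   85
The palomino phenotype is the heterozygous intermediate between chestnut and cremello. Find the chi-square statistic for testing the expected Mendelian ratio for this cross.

12.976

With incomplete dominance, a heterozygote × heterozygote cross gives a 1:2:1 phenotypic ratio.
The 1:2:1 ratio has 4 parts, so with N = 245 the expected counts are:
  chestnut: 245 × 1/4 = 61.25
  palomino: 245 × 2/4 = 122.5
  cremello: 245 × 1/4 = 61.25
χ² = Σ (O − E)² / E
  chestnut: (48 − 61.25)² / 61.25 = 2.8663
  palomino: (112 − 122.5)² / 122.5 = 0.9000
  cremello: (85 − 61.25)² / 61.25 = 9.2092
χ² = 2.8663 + 0.9000 + 9.2092 = 12.9755 ≈ 12.976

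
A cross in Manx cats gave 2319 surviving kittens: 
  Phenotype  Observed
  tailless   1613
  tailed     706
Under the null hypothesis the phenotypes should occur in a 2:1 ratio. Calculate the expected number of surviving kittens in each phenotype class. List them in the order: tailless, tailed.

Expected counts for N = 2319 under a 2:1 ratio (total parts = 3):
  tailless: 2319 × 2/3 = 1546
  tailed: 2319 × 1/3 = 773

1546, 773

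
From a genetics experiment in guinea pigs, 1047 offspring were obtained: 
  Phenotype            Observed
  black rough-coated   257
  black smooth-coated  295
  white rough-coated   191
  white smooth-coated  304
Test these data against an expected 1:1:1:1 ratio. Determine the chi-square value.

30.253

Expected counts for N = 1047 under a 1:1:1:1 ratio (total parts = 4):
  black rough-coated: 1047 × 1/4 = 261.75
  black smooth-coated: 1047 × 1/4 = 261.75
  white rough-coated: 1047 × 1/4 = 261.75
  white smooth-coated: 1047 × 1/4 = 261.75
χ² = Σ (O − E)² / E
  black rough-coated: (257 − 261.75)² / 261.75 = 0.0862
  black smooth-coated: (295 − 261.75)² / 261.75 = 4.2237
  white rough-coated: (191 − 261.75)² / 261.75 = 19.1234
  white smooth-coated: (304 − 261.75)² / 261.75 = 6.8197
χ² = 0.0862 + 4.2237 + 19.1234 + 6.8197 = 30.253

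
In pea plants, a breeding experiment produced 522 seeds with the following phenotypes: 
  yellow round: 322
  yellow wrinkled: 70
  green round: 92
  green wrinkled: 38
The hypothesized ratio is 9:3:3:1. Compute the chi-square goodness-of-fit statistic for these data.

The 9:3:3:1 ratio has 16 parts, so with N = 522 the expected counts are:
  yellow round: 522 × 9/16 = 293.625
  yellow wrinkled: 522 × 3/16 = 97.875
  green round: 522 × 3/16 = 97.875
  green wrinkled: 522 × 1/16 = 32.625
χ² = Σ (O − E)² / E
  yellow round: (322 − 293.625)² / 293.625 = 2.7421
  yellow wrinkled: (70 − 97.875)² / 97.875 = 7.9389
  green round: (92 − 97.875)² / 97.875 = 0.3527
  green wrinkled: (38 − 32.625)² / 32.625 = 0.8855
χ² = 2.7421 + 7.9389 + 0.3527 + 0.8855 = 11.9192 ≈ 11.919

11.919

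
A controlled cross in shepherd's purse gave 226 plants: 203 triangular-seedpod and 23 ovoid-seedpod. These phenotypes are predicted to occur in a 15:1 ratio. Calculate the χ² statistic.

5.948

Total ratio parts = 16. Expected numbers out of 226:
  triangular-seedpod: 226 × 15/16 = 211.875
  ovoid-seedpod: 226 × 1/16 = 14.125
χ² = Σ (O − E)² / E
  triangular-seedpod: (203 − 211.875)² / 211.875 = 0.3718
  ovoid-seedpod: (23 − 14.125)² / 14.125 = 5.5763
χ² = 0.3718 + 5.5763 = 5.9481 ≈ 5.948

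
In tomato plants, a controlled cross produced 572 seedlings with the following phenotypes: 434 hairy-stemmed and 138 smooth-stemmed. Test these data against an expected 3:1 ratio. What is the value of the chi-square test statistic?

Total ratio parts = 4. Expected numbers out of 572:
  hairy-stemmed: 572 × 3/4 = 429
  smooth-stemmed: 572 × 1/4 = 143
χ² = Σ (O − E)² / E
  hairy-stemmed: (434 − 429)² / 429 = 0.0583
  smooth-stemmed: (138 − 143)² / 143 = 0.1748
χ² = 0.0583 + 0.1748 = 0.2331 ≈ 0.233

0.233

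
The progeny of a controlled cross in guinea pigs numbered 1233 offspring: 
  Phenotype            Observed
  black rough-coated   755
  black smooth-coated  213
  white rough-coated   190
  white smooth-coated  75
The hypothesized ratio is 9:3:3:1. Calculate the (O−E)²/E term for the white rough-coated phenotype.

The 9:3:3:1 ratio has 16 parts, so with N = 1233 the expected counts are:
  black rough-coated: 1233 × 9/16 = 693.5625
  black smooth-coated: 1233 × 3/16 = 231.1875
  white rough-coated: 1233 × 3/16 = 231.1875
  white smooth-coated: 1233 × 1/16 = 77.0625
Contribution of white rough-coated: (190 − 231.1875)² / 231.1875 = 7.3378

7.338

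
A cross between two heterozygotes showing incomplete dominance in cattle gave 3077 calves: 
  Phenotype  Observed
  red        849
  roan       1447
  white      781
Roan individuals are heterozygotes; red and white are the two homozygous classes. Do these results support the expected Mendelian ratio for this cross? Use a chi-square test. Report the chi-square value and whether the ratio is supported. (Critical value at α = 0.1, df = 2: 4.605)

13.889; not consistent

With incomplete dominance, a heterozygote × heterozygote cross gives a 1:2:1 phenotypic ratio.
Under the 1:2:1 hypothesis (Σ ratio = 4, N = 3077):
  red: 3077 × 1/4 = 769.25
  roan: 3077 × 2/4 = 1538.5
  white: 3077 × 1/4 = 769.25
χ² = Σ (O − E)² / E
  red: (849 − 769.25)² / 769.25 = 8.2679
  roan: (1447 − 1538.5)² / 1538.5 = 5.4418
  white: (781 − 769.25)² / 769.25 = 0.1795
χ² = 8.2679 + 5.4418 + 0.1795 = 13.8892 ≈ 13.889
Degrees of freedom = 3 − 1 = 2; critical value at α = 0.1 is 4.605.
Since 13.889 > 4.605, we reject the null hypothesis — the data do not fit the 1:2:1 ratio.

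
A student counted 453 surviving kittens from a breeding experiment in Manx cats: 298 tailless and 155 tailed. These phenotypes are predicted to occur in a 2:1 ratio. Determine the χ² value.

0.159

Expected counts for N = 453 under a 2:1 ratio (total parts = 3):
  tailless: 453 × 2/3 = 302
  tailed: 453 × 1/3 = 151
χ² = Σ (O − E)² / E
  tailless: (298 − 302)² / 302 = 0.0530
  tailed: (155 − 151)² / 151 = 0.1060
χ² = 0.0530 + 0.1060 = 0.159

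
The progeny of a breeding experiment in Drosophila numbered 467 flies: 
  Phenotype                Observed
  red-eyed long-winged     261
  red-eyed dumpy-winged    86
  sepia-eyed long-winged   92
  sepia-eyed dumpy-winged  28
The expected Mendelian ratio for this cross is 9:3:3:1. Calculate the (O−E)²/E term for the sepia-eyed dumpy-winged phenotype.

Expected counts for N = 467 under a 9:3:3:1 ratio (total parts = 16):
  red-eyed long-winged: 467 × 9/16 = 262.6875
  red-eyed dumpy-winged: 467 × 3/16 = 87.5625
  sepia-eyed long-winged: 467 × 3/16 = 87.5625
  sepia-eyed dumpy-winged: 467 × 1/16 = 29.1875
Contribution of sepia-eyed dumpy-winged: (28 − 29.1875)² / 29.1875 = 0.0483

0.048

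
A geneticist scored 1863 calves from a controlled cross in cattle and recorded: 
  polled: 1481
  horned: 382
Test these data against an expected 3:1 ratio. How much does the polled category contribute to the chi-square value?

Under the 3:1 hypothesis (Σ ratio = 4, N = 1863):
  polled: 1863 × 3/4 = 1397.25
  horned: 1863 × 1/4 = 465.75
Contribution of polled: (1481 − 1397.25)² / 1397.25 = 5.0199

5.020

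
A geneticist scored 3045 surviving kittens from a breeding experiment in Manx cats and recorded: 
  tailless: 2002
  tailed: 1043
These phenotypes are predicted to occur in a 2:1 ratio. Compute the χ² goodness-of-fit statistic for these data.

1.159

Expected counts for N = 3045 under a 2:1 ratio (total parts = 3):
  tailless: 3045 × 2/3 = 2030
  tailed: 3045 × 1/3 = 1015
χ² = Σ (O − E)² / E
  tailless: (2002 − 2030)² / 2030 = 0.3862
  tailed: (1043 − 1015)² / 1015 = 0.7724
χ² = 0.3862 + 0.7724 = 1.1586 ≈ 1.159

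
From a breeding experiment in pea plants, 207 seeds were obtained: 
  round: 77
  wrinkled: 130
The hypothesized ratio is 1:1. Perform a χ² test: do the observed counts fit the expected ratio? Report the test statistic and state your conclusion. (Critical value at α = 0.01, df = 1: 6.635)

13.570; not consistent

Total ratio parts = 2. Expected numbers out of 207:
  round: 207 × 1/2 = 103.5
  wrinkled: 207 × 1/2 = 103.5
χ² = Σ (O − E)² / E
  round: (77 − 103.5)² / 103.5 = 6.7850
  wrinkled: (130 − 103.5)² / 103.5 = 6.7850
χ² = 6.7850 + 6.7850 = 13.570
Degrees of freedom = 2 − 1 = 1; critical value at α = 0.01 is 6.635.
Since 13.570 > 6.635, we reject the null hypothesis — the data do not fit the 1:1 ratio.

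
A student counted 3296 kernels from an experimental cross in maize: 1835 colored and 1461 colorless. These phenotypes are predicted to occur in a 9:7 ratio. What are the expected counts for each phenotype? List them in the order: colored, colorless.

Under the 9:7 hypothesis (Σ ratio = 16, N = 3296):
  colored: 3296 × 9/16 = 1854
  colorless: 3296 × 7/16 = 1442

1854, 1442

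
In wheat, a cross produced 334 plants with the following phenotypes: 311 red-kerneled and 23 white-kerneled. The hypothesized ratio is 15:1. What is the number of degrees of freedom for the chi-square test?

A goodness-of-fit test with 2 phenotype classes has df = 2 − 1 = 1.

1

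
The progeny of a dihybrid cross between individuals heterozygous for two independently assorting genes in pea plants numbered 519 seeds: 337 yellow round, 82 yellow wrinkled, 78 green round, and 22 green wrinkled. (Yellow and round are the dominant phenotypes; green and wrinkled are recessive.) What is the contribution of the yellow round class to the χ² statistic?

A dihybrid F₂ with independent assortment and complete dominance at both loci gives a 9:3:3:1 phenotypic ratio.
Under the 9:3:3:1 hypothesis (Σ ratio = 16, N = 519):
  yellow round: 519 × 9/16 = 291.9375
  yellow wrinkled: 519 × 3/16 = 97.3125
  green round: 519 × 3/16 = 97.3125
  green wrinkled: 519 × 1/16 = 32.4375
Contribution of yellow round: (337 − 291.9375)² / 291.9375 = 6.9557

6.956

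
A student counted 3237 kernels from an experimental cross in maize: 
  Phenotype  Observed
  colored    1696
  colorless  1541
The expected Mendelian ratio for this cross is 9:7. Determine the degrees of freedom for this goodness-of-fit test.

A goodness-of-fit test with 2 phenotype classes has df = 2 − 1 = 1.

1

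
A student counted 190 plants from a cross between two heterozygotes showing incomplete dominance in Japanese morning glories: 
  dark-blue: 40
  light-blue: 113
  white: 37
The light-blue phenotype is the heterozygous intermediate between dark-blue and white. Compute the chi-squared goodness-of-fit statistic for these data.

6.916

With incomplete dominance, a heterozygote × heterozygote cross gives a 1:2:1 phenotypic ratio.
Expected counts for N = 190 under a 1:2:1 ratio (total parts = 4):
  dark-blue: 190 × 1/4 = 47.5
  light-blue: 190 × 2/4 = 95
  white: 190 × 1/4 = 47.5
χ² = Σ (O − E)² / E
  dark-blue: (40 − 47.5)² / 47.5 = 1.1842
  light-blue: (113 − 95)² / 95 = 3.4105
  white: (37 − 47.5)² / 47.5 = 2.3211
χ² = 1.1842 + 3.4105 + 2.3211 = 6.9158 ≈ 6.916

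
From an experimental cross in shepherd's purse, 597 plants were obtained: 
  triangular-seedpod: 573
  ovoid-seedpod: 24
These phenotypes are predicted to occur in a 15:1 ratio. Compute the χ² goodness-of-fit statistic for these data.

5.066

Under the 15:1 hypothesis (Σ ratio = 16, N = 597):
  triangular-seedpod: 597 × 15/16 = 559.6875
  ovoid-seedpod: 597 × 1/16 = 37.3125
χ² = Σ (O − E)² / E
  triangular-seedpod: (573 − 559.6875)² / 559.6875 = 0.3166
  ovoid-seedpod: (24 − 37.3125)² / 37.3125 = 4.7497
χ² = 0.3166 + 4.7497 = 5.0663 ≈ 5.066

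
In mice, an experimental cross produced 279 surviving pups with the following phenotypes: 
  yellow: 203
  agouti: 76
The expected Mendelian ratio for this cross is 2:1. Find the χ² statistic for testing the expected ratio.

Under the 2:1 hypothesis (Σ ratio = 3, N = 279):
  yellow: 279 × 2/3 = 186
  agouti: 279 × 1/3 = 93
χ² = Σ (O − E)² / E
  yellow: (203 − 186)² / 186 = 1.5538
  agouti: (76 − 93)² / 93 = 3.1075
χ² = 1.5538 + 3.1075 = 4.6613 ≈ 4.661

4.661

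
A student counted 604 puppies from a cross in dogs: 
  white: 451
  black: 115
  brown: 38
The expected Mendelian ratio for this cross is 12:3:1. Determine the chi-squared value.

Total ratio parts = 16. Expected numbers out of 604:
  white: 604 × 12/16 = 453
  black: 604 × 3/16 = 113.25
  brown: 604 × 1/16 = 37.75
χ² = Σ (O − E)² / E
  white: (451 − 453)² / 453 = 0.0088
  black: (115 − 113.25)² / 113.25 = 0.0270
  brown: (38 − 37.75)² / 37.75 = 0.0017
χ² = 0.0088 + 0.0270 + 0.0017 = 0.0375 ≈ 0.038

0.038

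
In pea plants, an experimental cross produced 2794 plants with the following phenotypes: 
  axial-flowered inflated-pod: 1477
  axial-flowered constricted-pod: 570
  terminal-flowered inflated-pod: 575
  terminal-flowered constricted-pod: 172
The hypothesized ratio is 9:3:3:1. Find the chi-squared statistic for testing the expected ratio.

14.787

Total ratio parts = 16. Expected numbers out of 2794:
  axial-flowered inflated-pod: 2794 × 9/16 = 1571.625
  axial-flowered constricted-pod: 2794 × 3/16 = 523.875
  terminal-flowered inflated-pod: 2794 × 3/16 = 523.875
  terminal-flowered constricted-pod: 2794 × 1/16 = 174.625
χ² = Σ (O − E)² / E
  axial-flowered inflated-pod: (1477 − 1571.625)² / 1571.625 = 5.6972
  axial-flowered constricted-pod: (570 − 523.875)² / 523.875 = 4.0611
  terminal-flowered inflated-pod: (575 − 523.875)² / 523.875 = 4.9893
  terminal-flowered constricted-pod: (172 − 174.625)² / 174.625 = 0.0395
χ² = 5.6972 + 4.0611 + 4.9893 + 0.0395 = 14.7871 ≈ 14.787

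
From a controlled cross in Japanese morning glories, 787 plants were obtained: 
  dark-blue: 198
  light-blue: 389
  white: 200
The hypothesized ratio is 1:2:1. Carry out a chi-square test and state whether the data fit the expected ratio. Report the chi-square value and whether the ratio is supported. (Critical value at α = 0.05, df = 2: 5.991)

0.113; consistent

The 1:2:1 ratio has 4 parts, so with N = 787 the expected counts are:
  dark-blue: 787 × 1/4 = 196.75
  light-blue: 787 × 2/4 = 393.5
  white: 787 × 1/4 = 196.75
χ² = Σ (O − E)² / E
  dark-blue: (198 − 196.75)² / 196.75 = 0.0079
  light-blue: (389 − 393.5)² / 393.5 = 0.0515
  white: (200 − 196.75)² / 196.75 = 0.0537
χ² = 0.0079 + 0.0515 + 0.0537 = 0.1131 ≈ 0.113
Degrees of freedom = 3 − 1 = 2; critical value at α = 0.05 is 5.991.
Since 0.113 < 5.991, we fail to reject the null hypothesis — the data are consistent with the 1:2:1 ratio.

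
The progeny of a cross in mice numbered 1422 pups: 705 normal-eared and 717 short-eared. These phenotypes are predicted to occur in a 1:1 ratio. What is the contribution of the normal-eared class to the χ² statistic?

0.051

Expected counts for N = 1422 under a 1:1 ratio (total parts = 2):
  normal-eared: 1422 × 1/2 = 711
  short-eared: 1422 × 1/2 = 711
Contribution of normal-eared: (705 − 711)² / 711 = 0.0506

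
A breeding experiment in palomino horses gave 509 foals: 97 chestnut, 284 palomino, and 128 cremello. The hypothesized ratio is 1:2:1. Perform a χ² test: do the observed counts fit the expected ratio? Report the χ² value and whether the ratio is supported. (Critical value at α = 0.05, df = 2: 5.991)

The 1:2:1 ratio has 4 parts, so with N = 509 the expected counts are:
  chestnut: 509 × 1/4 = 127.25
  palomino: 509 × 2/4 = 254.5
  cremello: 509 × 1/4 = 127.25
χ² = Σ (O − E)² / E
  chestnut: (97 − 127.25)² / 127.25 = 7.1911
  palomino: (284 − 254.5)² / 254.5 = 3.4194
  cremello: (128 − 127.25)² / 127.25 = 0.0044
χ² = 7.1911 + 3.4194 + 0.0044 = 10.6149 ≈ 10.615
Degrees of freedom = 3 − 1 = 2; critical value at α = 0.05 is 5.991.
Since 10.615 > 5.991, we reject the null hypothesis — the data do not fit the 1:2:1 ratio.

10.615; not consistent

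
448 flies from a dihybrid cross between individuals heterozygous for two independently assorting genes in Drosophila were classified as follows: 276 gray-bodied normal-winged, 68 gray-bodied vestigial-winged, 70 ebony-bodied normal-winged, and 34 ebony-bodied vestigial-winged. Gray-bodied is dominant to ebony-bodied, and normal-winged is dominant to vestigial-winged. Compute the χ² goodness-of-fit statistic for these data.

8.952

A dihybrid F₂ with independent assortment and complete dominance at both loci gives a 9:3:3:1 phenotypic ratio.
Total ratio parts = 16. Expected numbers out of 448:
  gray-bodied normal-winged: 448 × 9/16 = 252
  gray-bodied vestigial-winged: 448 × 3/16 = 84
  ebony-bodied normal-winged: 448 × 3/16 = 84
  ebony-bodied vestigial-winged: 448 × 1/16 = 28
χ² = Σ (O − E)² / E
  gray-bodied normal-winged: (276 − 252)² / 252 = 2.2857
  gray-bodied vestigial-winged: (68 − 84)² / 84 = 3.0476
  ebony-bodied normal-winged: (70 − 84)² / 84 = 2.3333
  ebony-bodied vestigial-winged: (34 − 28)² / 28 = 1.2857
χ² = 2.2857 + 3.0476 + 2.3333 + 1.2857 = 8.9523 ≈ 8.952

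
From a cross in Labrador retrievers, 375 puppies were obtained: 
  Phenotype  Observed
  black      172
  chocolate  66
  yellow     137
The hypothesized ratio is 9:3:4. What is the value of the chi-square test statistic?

27.405

The 9:3:4 ratio has 16 parts, so with N = 375 the expected counts are:
  black: 375 × 9/16 = 210.9375
  chocolate: 375 × 3/16 = 70.3125
  yellow: 375 × 4/16 = 93.75
χ² = Σ (O − E)² / E
  black: (172 − 210.9375)² / 210.9375 = 7.1876
  chocolate: (66 − 70.3125)² / 70.3125 = 0.2645
  yellow: (137 − 93.75)² / 93.75 = 19.9527
χ² = 7.1876 + 0.2645 + 19.9527 = 27.4048 ≈ 27.405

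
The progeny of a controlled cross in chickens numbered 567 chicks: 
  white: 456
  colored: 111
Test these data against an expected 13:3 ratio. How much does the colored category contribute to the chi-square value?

Total ratio parts = 16. Expected numbers out of 567:
  white: 567 × 13/16 = 460.6875
  colored: 567 × 3/16 = 106.3125
Contribution of colored: (111 − 106.3125)² / 106.3125 = 0.2067

0.207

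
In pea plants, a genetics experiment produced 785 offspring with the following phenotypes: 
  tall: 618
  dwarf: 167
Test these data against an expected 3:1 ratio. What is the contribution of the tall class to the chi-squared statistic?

1.453

Under the 3:1 hypothesis (Σ ratio = 4, N = 785):
  tall: 785 × 3/4 = 588.75
  dwarf: 785 × 1/4 = 196.25
Contribution of tall: (618 − 588.75)² / 588.75 = 1.4532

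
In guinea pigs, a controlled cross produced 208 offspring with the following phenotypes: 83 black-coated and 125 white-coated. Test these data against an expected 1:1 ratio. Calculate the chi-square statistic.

8.481

Expected counts for N = 208 under a 1:1 ratio (total parts = 2):
  black-coated: 208 × 1/2 = 104
  white-coated: 208 × 1/2 = 104
χ² = Σ (O − E)² / E
  black-coated: (83 − 104)² / 104 = 4.2404
  white-coated: (125 − 104)² / 104 = 4.2404
χ² = 4.2404 + 4.2404 = 8.4808 ≈ 8.481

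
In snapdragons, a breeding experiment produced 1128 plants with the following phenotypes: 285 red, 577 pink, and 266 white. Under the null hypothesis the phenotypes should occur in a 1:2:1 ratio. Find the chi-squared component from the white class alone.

0.908

Under the 1:2:1 hypothesis (Σ ratio = 4, N = 1128):
  red: 1128 × 1/4 = 282
  pink: 1128 × 2/4 = 564
  white: 1128 × 1/4 = 282
Contribution of white: (266 − 282)² / 282 = 0.9078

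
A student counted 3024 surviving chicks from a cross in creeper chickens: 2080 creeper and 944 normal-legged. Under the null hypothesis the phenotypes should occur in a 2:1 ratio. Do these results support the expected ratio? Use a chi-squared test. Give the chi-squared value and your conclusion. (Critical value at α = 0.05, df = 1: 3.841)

6.095; not consistent

The 2:1 ratio has 3 parts, so with N = 3024 the expected counts are:
  creeper: 3024 × 2/3 = 2016
  normal-legged: 3024 × 1/3 = 1008
χ² = Σ (O − E)² / E
  creeper: (2080 − 2016)² / 2016 = 2.0317
  normal-legged: (944 − 1008)² / 1008 = 4.0635
χ² = 2.0317 + 4.0635 = 6.0952 ≈ 6.095
Degrees of freedom = 2 − 1 = 1; critical value at α = 0.05 is 3.841.
Since 6.095 > 3.841, we reject the null hypothesis — the data do not fit the 2:1 ratio.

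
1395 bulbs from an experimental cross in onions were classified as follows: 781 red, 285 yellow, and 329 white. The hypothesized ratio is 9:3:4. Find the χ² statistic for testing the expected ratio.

Total ratio parts = 16. Expected numbers out of 1395:
  red: 1395 × 9/16 = 784.6875
  yellow: 1395 × 3/16 = 261.5625
  white: 1395 × 4/16 = 348.75
χ² = Σ (O − E)² / E
  red: (781 − 784.6875)² / 784.6875 = 0.0173
  yellow: (285 − 261.5625)² / 261.5625 = 2.1001
  white: (329 − 348.75)² / 348.75 = 1.1185
χ² = 0.0173 + 2.1001 + 1.1185 = 3.2359 ≈ 3.236

3.236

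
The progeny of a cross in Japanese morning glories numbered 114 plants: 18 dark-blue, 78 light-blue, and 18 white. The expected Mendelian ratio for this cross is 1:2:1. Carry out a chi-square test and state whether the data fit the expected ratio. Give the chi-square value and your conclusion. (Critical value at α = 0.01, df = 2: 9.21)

15.474; not consistent

Total ratio parts = 4. Expected numbers out of 114:
  dark-blue: 114 × 1/4 = 28.5
  light-blue: 114 × 2/4 = 57
  white: 114 × 1/4 = 28.5
χ² = Σ (O − E)² / E
  dark-blue: (18 − 28.5)² / 28.5 = 3.8684
  light-blue: (78 − 57)² / 57 = 7.7368
  white: (18 − 28.5)² / 28.5 = 3.8684
χ² = 3.8684 + 7.7368 + 3.8684 = 15.4736 ≈ 15.474
Degrees of freedom = 3 − 1 = 2; critical value at α = 0.01 is 9.21.
Since 15.474 > 9.21, we reject the null hypothesis — the data do not fit the 1:2:1 ratio.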